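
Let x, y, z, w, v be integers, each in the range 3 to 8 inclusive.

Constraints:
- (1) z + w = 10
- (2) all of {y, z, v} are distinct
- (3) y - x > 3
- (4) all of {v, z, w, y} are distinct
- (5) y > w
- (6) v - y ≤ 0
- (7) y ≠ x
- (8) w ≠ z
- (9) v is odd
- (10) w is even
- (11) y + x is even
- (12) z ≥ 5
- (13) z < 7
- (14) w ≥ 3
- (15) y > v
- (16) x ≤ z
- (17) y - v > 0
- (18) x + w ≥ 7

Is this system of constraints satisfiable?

Satisfiable

Try x = 4, y = 8, z = 6, w = 4, v = 5.
Check constraint 1: z + w = 10; constraint 3: y - x = 4. The remaining constraints are straightforward to verify.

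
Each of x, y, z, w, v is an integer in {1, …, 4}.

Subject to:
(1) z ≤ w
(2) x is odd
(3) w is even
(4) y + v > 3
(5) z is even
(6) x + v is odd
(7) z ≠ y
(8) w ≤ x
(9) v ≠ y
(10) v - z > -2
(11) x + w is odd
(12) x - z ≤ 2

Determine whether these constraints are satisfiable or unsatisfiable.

Take x = 3, y = 3, z = 2, w = 2, v = 2. Then constraint 4: y + v = 5; constraint 10: v - z = 0; constraint 12: x - z = 1, and every other listed constraint is also met.

Satisfiable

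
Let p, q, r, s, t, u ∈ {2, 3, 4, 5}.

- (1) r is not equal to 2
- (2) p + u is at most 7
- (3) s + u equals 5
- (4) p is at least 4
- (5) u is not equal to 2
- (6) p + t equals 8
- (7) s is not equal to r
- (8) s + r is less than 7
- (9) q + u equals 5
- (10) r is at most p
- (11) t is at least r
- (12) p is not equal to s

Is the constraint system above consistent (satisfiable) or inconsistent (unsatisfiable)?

Try p = 4, q = 2, r = 4, s = 2, t = 4, u = 3.
Check constraint 2: p + u = 7; constraint 3: s + u = 5; constraint 6: p + t = 8. The remaining constraints are straightforward to verify.

Satisfiable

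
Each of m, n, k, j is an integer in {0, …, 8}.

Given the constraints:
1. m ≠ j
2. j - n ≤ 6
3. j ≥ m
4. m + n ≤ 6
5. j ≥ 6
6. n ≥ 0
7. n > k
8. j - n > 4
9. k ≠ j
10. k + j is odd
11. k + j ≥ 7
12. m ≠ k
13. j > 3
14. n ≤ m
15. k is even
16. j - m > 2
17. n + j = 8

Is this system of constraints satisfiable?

Satisfiable

One satisfying assignment is m = 4, n = 1, k = 0, j = 7.
For the less obvious constraints — constraint 2: j - n = 6; constraint 4: m + n = 5; constraint 8: j - n = 6 — and the others hold by inspection.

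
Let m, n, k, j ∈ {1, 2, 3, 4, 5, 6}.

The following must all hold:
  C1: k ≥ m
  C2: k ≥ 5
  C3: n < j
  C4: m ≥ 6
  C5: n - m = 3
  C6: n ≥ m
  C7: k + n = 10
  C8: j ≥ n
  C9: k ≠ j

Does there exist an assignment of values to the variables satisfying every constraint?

From constraint 2: k ≥ 5. From constraints 4 and 6: n ≥ m ≥ 6. Hence k + n ≥ 11. But constraint 7 requires k + n = 10, and 10 < 11. Contradiction.

Unsatisfiable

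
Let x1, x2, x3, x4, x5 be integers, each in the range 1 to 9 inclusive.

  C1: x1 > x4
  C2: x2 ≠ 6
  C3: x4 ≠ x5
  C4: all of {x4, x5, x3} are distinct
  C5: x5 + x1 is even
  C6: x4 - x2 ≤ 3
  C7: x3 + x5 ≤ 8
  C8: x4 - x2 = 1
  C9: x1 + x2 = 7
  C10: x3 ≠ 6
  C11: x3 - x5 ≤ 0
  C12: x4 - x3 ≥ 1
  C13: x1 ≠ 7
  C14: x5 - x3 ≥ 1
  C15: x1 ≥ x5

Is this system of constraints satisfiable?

Setting (x1, x2, x3, x4, x5) = (5, 2, 2, 3, 5) satisfies everything: constraint 6: x4 - x2 = 1; constraint 7: x3 + x5 = 7, and the others follow.

Satisfiable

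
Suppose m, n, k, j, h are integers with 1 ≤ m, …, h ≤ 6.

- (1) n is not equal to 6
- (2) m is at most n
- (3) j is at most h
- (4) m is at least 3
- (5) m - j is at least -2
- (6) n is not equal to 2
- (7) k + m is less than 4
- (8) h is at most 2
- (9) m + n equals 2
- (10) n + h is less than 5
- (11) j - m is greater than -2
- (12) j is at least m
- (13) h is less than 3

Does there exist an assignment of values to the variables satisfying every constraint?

Unsatisfiable

From constraints 4 and 12: j ≥ m and m ≥ 3, so j ≥ 3. From constraints 3 and 8: j ≤ h and h ≤ 2, so j ≤ 2. But 2 < 3, so no value of j works.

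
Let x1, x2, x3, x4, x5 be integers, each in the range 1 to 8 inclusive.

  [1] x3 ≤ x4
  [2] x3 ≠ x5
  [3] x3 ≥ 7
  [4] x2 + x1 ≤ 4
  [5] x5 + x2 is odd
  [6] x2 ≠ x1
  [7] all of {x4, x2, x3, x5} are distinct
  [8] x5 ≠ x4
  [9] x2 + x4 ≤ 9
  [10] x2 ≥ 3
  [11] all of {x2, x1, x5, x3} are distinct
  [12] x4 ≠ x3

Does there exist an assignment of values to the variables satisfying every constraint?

From constraint 10: x2 ≥ 3. From constraints 1 and 3: x4 ≥ x3 ≥ 7. Hence x2 + x4 ≥ 10. But constraint 9 requires x2 + x4 ≤ 9, and 9 < 10. Contradiction.

Unsatisfiable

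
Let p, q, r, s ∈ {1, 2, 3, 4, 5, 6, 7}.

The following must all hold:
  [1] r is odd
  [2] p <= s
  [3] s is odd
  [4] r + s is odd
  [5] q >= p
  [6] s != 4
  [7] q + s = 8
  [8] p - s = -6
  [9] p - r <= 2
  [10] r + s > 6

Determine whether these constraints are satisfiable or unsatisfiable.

Unsatisfiable

Constraint 1 makes r odd and constraint 3 makes s odd, so r + s must be even. Constraint 4 says r + s is odd — contradiction.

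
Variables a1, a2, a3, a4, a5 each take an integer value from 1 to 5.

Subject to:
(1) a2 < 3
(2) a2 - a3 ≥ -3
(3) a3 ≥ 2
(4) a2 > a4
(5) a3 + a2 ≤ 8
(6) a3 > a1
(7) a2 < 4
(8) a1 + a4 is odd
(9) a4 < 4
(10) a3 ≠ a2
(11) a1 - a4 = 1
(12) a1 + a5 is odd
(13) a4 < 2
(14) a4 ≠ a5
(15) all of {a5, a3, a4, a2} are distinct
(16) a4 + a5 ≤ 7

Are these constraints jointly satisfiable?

Setting (a1, a2, a3, a4, a5) = (2, 2, 4, 1, 3) satisfies everything: constraint 2: a2 - a3 = -2; constraint 5: a3 + a2 = 6; constraint 11: a1 - a4 = 1, and the others follow.

Satisfiable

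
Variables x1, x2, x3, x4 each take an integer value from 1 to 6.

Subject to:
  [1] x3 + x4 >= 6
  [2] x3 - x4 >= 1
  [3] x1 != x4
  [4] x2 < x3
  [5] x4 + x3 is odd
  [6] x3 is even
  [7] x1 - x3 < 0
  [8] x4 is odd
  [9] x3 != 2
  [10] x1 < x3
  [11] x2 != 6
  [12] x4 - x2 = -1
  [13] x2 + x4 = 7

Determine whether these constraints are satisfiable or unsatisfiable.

Setting (x1, x2, x3, x4) = (4, 4, 6, 3) satisfies everything: constraint 1: x3 + x4 = 9; constraint 2: x3 - x4 = 3, and the others follow.

Satisfiable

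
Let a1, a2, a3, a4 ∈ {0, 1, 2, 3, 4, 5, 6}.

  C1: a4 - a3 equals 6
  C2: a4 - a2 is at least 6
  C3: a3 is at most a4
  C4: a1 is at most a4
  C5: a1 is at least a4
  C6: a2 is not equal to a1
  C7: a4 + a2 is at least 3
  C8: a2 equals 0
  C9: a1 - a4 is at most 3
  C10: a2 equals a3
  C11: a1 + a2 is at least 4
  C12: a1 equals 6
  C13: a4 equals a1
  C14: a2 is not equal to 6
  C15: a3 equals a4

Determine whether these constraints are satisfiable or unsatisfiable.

Unsatisfiable

Constraint 8 fixes a2 = 0 and constraint 12 fixes a1 = 6. Constraints 10, 13, and 15 give a2 = a3 = a4 = a1, so a2 = a1. But 0 ≠ 6 — contradiction.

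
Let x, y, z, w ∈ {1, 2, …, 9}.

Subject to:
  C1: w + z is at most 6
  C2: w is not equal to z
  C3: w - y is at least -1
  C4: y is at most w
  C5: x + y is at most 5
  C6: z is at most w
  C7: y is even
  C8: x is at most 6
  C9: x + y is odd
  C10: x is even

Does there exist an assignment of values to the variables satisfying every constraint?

Unsatisfiable

Constraint 10 makes x even and constraint 7 makes y even, so x + y must be even. Constraint 9 says x + y is odd — contradiction.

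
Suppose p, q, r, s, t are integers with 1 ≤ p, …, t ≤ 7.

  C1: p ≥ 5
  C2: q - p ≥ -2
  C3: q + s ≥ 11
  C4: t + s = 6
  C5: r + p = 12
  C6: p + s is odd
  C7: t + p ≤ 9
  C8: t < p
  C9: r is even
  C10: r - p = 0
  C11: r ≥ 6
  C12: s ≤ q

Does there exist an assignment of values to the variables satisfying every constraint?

The assignment p = 6, q = 7, r = 6, s = 5, t = 1 works:
  constraint 2 holds since q - p = 1.
  constraint 3 holds since q + s = 12.
  constraint 4 holds since t + s = 6.
The rest check out directly.

Satisfiable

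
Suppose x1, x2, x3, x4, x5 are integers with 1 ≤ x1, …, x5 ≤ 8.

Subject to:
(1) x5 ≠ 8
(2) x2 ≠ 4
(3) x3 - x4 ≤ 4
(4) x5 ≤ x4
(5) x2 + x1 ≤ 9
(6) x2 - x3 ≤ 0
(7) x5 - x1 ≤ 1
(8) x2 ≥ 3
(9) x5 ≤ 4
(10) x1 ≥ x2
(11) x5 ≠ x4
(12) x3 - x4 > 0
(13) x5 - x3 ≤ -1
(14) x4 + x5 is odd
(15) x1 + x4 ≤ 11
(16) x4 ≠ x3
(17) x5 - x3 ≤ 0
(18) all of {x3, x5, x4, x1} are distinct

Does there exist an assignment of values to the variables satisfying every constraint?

Satisfiable

Take x1 = 3, x2 = 3, x3 = 6, x4 = 5, x5 = 4. Then constraint 3: x3 - x4 = 1; constraint 5: x2 + x1 = 6, and every other listed constraint is also met.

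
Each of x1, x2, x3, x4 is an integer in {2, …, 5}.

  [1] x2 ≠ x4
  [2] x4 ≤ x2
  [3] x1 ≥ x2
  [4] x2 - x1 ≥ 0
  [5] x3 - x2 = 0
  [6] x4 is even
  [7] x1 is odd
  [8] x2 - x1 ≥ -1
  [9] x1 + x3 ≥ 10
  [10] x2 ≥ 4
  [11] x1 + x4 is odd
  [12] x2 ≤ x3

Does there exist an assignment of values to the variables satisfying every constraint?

Take x1 = 5, x2 = 5, x3 = 5, x4 = 4. Then constraint 4: x2 - x1 = 0; constraint 5: x3 - x2 = 0; constraint 8: x2 - x1 = 0, and every other listed constraint is also met.

Satisfiable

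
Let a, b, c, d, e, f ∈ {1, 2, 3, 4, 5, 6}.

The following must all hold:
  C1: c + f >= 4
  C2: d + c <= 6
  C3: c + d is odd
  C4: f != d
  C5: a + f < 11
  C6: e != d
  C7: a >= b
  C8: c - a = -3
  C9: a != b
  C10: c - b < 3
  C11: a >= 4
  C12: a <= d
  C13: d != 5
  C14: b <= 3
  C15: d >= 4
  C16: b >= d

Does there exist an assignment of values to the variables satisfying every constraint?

Unsatisfiable

From constraints 11 and 12: d ≥ a and a ≥ 4, so d ≥ 4. From constraints 14 and 16: d ≤ b and b ≤ 3, so d ≤ 3. But 3 < 4, so no value of d works.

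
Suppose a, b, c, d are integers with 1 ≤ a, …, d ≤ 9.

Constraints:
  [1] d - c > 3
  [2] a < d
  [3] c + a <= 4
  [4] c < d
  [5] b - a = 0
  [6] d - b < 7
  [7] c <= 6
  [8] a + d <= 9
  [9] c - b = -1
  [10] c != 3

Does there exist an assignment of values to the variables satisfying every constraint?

The assignment a = 2, b = 2, c = 1, d = 6 works:
  constraint 1 holds since d - c = 5.
  constraint 3 holds since c + a = 3.
The rest check out directly.

Satisfiable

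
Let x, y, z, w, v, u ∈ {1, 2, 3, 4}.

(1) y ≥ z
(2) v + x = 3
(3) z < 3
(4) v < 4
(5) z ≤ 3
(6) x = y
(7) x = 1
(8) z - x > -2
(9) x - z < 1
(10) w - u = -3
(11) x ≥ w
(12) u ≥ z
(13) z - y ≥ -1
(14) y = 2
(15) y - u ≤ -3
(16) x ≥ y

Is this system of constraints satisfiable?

Unsatisfiable

Constraint 7 fixes x = 1 and constraint 14 fixes y = 2, but constraint 6 requires x = y. Since 1 ≠ 2, contradiction.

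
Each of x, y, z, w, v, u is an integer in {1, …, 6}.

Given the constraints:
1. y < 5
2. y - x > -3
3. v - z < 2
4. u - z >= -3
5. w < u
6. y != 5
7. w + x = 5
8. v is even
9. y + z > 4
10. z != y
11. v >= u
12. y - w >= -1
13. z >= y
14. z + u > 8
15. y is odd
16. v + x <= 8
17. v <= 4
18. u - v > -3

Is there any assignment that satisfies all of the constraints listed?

Satisfiable

Take x = 3, y = 1, z = 5, w = 2, v = 4, u = 4. Then constraint 2: y - x = -2; constraint 3: v - z = -1, and every other listed constraint is also met.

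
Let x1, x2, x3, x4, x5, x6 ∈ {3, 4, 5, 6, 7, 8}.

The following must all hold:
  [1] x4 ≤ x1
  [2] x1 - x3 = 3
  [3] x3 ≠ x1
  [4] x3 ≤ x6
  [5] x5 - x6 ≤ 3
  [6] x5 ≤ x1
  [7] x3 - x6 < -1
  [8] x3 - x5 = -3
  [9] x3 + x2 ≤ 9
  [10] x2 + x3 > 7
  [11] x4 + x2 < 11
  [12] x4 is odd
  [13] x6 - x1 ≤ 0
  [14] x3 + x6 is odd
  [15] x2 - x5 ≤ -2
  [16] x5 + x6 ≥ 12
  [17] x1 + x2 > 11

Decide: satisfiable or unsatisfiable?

Satisfiable

Setting (x1, x2, x3, x4, x5, x6) = (7, 5, 4, 5, 7, 7) satisfies everything: constraint 2: x1 - x3 = 3; constraint 5: x5 - x6 = 0, and the others follow.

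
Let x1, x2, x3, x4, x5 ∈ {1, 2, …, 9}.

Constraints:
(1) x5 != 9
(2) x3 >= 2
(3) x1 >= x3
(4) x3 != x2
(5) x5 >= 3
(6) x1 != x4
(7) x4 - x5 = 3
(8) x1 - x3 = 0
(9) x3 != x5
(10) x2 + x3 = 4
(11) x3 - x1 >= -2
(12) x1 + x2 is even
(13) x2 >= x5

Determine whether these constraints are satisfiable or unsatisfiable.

Unsatisfiable

From constraints 5 and 13: x2 ≥ x5 ≥ 3. From constraint 2: x3 ≥ 2. Hence x2 + x3 ≥ 5. But constraint 10 requires x2 + x3 = 4, and 4 < 5. Contradiction.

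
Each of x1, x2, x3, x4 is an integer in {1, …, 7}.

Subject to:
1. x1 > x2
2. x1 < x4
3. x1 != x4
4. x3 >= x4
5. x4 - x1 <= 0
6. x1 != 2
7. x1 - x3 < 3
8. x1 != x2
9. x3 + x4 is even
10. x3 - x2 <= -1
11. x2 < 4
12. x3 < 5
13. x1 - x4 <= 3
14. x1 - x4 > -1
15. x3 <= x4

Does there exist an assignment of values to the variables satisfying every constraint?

Unsatisfiable

Constraints 1, 2, 4, and 10 give x2 < x1, x1 < x4, x4 ≤ x3, x3 < x2. Chaining: x2 < x1 < x4 ≤ x3 < x2, which forces x2 < x2 — impossible.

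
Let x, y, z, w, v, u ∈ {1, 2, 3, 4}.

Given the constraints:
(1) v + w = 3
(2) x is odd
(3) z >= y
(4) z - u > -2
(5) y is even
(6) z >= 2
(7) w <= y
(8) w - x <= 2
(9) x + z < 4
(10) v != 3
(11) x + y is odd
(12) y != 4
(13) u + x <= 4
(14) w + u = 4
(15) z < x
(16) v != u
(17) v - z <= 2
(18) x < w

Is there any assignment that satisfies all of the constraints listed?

Unsatisfiable

Constraints 3, 7, 15, and 18 give z < x, x < w, w ≤ y, y ≤ z. Chaining: z < x < w ≤ y ≤ z, which forces z < z — impossible.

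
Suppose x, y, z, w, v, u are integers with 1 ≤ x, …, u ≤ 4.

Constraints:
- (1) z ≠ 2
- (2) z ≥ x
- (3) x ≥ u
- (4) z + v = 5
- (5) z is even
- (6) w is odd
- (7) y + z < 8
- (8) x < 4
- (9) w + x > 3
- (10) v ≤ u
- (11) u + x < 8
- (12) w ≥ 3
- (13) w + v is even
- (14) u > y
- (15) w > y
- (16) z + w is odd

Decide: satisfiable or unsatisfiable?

Satisfiable

Take x = 3, y = 1, z = 4, w = 3, v = 1, u = 3. Then constraint 4: z + v = 5; constraint 7: y + z = 5; constraint 9: w + x = 6, and every other listed constraint is also met.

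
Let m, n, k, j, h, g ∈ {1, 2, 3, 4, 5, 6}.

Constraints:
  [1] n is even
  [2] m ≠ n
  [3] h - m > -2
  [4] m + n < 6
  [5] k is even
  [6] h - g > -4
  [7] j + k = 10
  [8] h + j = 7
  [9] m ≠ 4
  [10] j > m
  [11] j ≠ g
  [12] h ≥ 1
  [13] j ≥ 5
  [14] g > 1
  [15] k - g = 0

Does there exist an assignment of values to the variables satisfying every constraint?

Take m = 1, n = 2, k = 4, j = 6, h = 1, g = 4. Then constraint 3: h - m = 0; constraint 4: m + n = 3; constraint 6: h - g = -3, and every other listed constraint is also met.

Satisfiable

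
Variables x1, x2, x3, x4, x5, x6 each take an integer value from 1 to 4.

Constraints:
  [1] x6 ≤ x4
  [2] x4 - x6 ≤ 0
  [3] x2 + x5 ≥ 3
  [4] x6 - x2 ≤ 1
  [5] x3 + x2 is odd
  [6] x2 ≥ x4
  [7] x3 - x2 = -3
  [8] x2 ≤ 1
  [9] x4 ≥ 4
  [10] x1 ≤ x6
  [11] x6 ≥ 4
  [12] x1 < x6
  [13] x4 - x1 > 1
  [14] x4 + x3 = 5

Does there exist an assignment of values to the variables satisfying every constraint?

Unsatisfiable

From constraints 1 and 11: x4 ≥ x6 and x6 ≥ 4, so x4 ≥ 4. From constraints 6 and 8: x4 ≤ x2 and x2 ≤ 1, so x4 ≤ 1. But 1 < 4, so no value of x4 works.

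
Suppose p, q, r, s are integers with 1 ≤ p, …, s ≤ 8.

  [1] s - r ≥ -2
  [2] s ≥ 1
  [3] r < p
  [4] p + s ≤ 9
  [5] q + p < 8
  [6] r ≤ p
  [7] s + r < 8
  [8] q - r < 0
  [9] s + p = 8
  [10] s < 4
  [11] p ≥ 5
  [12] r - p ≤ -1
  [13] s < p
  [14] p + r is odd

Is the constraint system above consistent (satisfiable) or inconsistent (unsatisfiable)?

Satisfiable

One satisfying assignment is p = 6, q = 1, r = 3, s = 2.
For the less obvious constraints — constraint 1: s - r = -1; constraint 4: p + s = 8; constraint 5: q + p = 7 — and the others hold by inspection.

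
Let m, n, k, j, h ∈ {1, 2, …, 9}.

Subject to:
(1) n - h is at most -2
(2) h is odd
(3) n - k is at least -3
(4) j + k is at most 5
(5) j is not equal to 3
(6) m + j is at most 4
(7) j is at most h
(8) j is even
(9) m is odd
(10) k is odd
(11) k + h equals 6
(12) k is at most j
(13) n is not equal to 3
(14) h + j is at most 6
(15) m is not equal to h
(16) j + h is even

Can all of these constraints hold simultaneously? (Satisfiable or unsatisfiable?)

Constraint 8 makes j even and constraint 2 makes h odd, so j + h must be odd. Constraint 16 says j + h is even — contradiction.

Unsatisfiable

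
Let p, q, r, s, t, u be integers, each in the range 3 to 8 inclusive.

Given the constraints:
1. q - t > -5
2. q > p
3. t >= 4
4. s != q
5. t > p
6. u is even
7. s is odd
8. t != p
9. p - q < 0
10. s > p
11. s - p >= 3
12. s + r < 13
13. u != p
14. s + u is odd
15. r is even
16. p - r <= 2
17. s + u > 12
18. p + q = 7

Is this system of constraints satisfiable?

Satisfiable

One satisfying assignment is p = 3, q = 4, r = 4, s = 7, t = 7, u = 6.
For the less obvious constraints — constraint 1: q - t = -3; constraint 9: p - q = -1 — and the others hold by inspection.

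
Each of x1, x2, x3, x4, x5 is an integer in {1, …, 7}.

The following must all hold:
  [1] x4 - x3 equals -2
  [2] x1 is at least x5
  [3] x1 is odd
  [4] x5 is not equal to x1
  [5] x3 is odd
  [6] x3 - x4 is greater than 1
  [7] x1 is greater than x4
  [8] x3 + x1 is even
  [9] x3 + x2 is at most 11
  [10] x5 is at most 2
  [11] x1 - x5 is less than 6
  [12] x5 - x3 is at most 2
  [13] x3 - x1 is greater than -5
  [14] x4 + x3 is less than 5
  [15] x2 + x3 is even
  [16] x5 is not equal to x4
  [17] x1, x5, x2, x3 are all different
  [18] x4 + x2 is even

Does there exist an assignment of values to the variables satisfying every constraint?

Satisfiable

One satisfying assignment is x1 = 7, x2 = 5, x3 = 3, x4 = 1, x5 = 2.
For the less obvious constraints — constraint 1: x4 - x3 = -2; constraint 6: x3 - x4 = 2; constraint 9: x3 + x2 = 8 — and the others hold by inspection.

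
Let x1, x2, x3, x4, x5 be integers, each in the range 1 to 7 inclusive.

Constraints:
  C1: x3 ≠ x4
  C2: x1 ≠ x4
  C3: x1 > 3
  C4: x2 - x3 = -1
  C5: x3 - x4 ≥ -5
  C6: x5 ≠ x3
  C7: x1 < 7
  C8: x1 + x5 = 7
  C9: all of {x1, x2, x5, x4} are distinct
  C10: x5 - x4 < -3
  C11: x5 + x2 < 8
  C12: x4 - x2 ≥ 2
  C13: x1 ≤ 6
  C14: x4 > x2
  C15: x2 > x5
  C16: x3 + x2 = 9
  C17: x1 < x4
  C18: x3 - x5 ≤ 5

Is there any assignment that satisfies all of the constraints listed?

One satisfying assignment is x1 = 5, x2 = 4, x3 = 5, x4 = 7, x5 = 2.
For the less obvious constraints — constraint 4: x2 - x3 = -1; constraint 5: x3 - x4 = -2; constraint 8: x1 + x5 = 7 — and the others hold by inspection.

Satisfiable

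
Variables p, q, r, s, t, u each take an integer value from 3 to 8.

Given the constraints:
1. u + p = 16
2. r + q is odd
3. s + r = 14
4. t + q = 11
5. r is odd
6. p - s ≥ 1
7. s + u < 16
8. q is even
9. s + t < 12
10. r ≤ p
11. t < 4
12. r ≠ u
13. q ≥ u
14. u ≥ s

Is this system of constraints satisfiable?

Take p = 8, q = 8, r = 7, s = 7, t = 3, u = 8. Then constraint 1: u + p = 16; constraint 3: s + r = 14; constraint 4: t + q = 11, and every other listed constraint is also met.

Satisfiable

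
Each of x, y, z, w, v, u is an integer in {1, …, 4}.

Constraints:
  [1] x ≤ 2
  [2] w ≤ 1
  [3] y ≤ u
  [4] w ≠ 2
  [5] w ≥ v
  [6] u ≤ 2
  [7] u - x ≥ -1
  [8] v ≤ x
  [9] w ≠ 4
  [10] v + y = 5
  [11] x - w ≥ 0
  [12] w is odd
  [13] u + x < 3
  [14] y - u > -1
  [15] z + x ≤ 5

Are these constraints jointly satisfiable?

From constraints 2 and 5: v ≤ w ≤ 1. From constraints 3 and 6: y ≤ u ≤ 2. Hence v + y ≤ 3. But constraint 10 requires v + y = 5, and 5 > 3. Contradiction.

Unsatisfiable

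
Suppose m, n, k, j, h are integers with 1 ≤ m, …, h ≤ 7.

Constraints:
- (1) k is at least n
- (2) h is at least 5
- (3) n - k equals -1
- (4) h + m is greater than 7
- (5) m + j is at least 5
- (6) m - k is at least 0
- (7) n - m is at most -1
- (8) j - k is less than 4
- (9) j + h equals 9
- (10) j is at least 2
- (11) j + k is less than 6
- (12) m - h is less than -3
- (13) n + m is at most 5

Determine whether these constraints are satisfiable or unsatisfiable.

Try m = 2, n = 1, k = 2, j = 3, h = 6.
Check constraint 3: n - k = -1; constraint 4: h + m = 8. The remaining constraints are straightforward to verify.

Satisfiable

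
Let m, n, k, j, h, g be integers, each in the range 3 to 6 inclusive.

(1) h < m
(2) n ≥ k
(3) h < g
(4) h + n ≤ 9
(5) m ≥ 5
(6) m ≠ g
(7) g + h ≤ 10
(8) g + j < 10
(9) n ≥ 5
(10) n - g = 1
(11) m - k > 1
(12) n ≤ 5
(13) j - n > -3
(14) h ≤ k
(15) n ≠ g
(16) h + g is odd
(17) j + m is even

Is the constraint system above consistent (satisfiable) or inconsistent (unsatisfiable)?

Setting (m, n, k, j, h, g) = (5, 5, 3, 3, 3, 4) satisfies everything: constraint 4: h + n = 8; constraint 7: g + h = 7, and the others follow.

Satisfiable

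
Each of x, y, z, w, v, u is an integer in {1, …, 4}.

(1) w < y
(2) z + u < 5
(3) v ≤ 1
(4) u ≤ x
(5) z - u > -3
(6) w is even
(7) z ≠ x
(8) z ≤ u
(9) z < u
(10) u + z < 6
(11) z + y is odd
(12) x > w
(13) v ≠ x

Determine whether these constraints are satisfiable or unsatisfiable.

Satisfiable

Take x = 3, y = 4, z = 1, w = 2, v = 1, u = 2. Then constraint 2: z + u = 3; constraint 5: z - u = -1, and every other listed constraint is also met.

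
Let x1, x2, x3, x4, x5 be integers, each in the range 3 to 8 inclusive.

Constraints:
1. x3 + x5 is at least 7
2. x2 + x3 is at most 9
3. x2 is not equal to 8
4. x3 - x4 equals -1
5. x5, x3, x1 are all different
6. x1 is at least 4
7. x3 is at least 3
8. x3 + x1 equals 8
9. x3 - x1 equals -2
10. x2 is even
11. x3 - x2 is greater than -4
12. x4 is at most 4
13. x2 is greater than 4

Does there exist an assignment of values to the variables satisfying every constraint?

Take x1 = 5, x2 = 6, x3 = 3, x4 = 4, x5 = 4. Then constraint 1: x3 + x5 = 7; constraint 2: x2 + x3 = 9; constraint 4: x3 - x4 = -1, and every other listed constraint is also met.

Satisfiable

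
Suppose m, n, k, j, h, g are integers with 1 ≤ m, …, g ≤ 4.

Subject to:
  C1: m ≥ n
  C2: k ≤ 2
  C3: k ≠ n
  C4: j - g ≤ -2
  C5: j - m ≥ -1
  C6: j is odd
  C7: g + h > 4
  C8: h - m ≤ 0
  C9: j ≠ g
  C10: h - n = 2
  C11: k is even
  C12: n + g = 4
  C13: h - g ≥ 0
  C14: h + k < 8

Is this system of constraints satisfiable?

Unsatisfiable

Constraints 4, 5, 8, and 13 give g − j ≥ 2, j − m ≥ -1, m − h ≥ 0, h − g ≥ 0.
Adding all 4 inequalities: the left sides telescope to 0, and the right sides sum to 2 + (-1) + 0 + 0 = 1. So 0 ≥ 1, which is false.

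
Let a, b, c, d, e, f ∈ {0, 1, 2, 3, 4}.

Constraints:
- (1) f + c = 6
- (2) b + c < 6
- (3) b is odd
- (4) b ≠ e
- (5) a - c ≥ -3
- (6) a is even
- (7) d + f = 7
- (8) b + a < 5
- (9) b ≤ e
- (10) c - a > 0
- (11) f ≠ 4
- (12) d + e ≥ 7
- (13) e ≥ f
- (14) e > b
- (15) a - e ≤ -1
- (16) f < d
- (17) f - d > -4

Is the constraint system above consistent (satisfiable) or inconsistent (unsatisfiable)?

Satisfiable

Take a = 2, b = 1, c = 3, d = 4, e = 4, f = 3. Then constraint 1: f + c = 6; constraint 2: b + c = 4; constraint 5: a - c = -1, and every other listed constraint is also met.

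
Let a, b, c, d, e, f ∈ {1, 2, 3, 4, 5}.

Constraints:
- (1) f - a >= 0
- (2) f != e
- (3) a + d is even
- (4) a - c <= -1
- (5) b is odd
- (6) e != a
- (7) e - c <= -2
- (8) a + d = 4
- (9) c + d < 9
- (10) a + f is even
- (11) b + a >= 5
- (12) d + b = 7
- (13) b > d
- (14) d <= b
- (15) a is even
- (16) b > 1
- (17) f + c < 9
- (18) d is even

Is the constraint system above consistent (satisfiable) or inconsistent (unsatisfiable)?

Satisfiable

Try a = 2, b = 5, c = 5, d = 2, e = 3, f = 2.
Check constraint 1: f - a = 0; constraint 4: a - c = -3. The remaining constraints are straightforward to verify.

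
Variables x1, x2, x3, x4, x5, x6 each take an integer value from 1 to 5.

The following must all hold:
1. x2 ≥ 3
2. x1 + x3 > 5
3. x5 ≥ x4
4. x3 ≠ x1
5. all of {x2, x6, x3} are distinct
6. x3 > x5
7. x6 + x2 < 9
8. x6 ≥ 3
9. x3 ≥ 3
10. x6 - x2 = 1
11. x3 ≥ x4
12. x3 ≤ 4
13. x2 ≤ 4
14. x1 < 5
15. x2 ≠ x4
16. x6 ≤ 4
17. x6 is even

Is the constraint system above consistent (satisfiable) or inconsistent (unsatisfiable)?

Unsatisfiable

Constraints 1, 8, 9, 12, 13, and 16 confine each of x2, x6, x3 to the 2 values {3, 4}.
Constraint 5 requires all 3 of them to be distinct, but only 2 values are available — impossible by the pigeonhole principle.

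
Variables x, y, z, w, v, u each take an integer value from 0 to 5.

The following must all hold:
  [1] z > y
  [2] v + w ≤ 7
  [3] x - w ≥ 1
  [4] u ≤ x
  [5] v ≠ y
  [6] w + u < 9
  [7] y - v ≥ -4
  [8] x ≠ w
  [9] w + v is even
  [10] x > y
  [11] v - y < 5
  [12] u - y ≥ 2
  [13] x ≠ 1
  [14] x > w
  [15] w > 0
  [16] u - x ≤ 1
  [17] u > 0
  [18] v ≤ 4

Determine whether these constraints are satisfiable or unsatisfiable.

Satisfiable

Take x = 5, y = 0, z = 4, w = 2, v = 4, u = 4. Then constraint 2: v + w = 6; constraint 3: x - w = 3, and every other listed constraint is also met.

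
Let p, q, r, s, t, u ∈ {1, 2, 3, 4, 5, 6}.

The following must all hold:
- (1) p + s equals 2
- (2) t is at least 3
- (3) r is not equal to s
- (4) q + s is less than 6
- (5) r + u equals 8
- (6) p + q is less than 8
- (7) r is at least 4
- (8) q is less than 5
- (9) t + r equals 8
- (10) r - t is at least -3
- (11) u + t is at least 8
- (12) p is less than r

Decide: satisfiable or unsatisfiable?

Satisfiable

Try p = 1, q = 4, r = 4, s = 1, t = 4, u = 4.
Check constraint 1: p + s = 2; constraint 4: q + s = 5. The remaining constraints are straightforward to verify.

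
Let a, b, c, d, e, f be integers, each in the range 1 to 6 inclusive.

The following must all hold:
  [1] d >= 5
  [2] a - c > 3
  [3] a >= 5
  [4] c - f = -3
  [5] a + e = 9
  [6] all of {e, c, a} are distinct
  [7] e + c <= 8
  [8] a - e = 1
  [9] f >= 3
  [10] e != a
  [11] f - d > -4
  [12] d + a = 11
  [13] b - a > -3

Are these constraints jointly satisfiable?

Satisfiable

Try a = 5, b = 5, c = 1, d = 6, e = 4, f = 4.
Check constraint 2: a - c = 4; constraint 4: c - f = -3; constraint 5: a + e = 9. The remaining constraints are straightforward to verify.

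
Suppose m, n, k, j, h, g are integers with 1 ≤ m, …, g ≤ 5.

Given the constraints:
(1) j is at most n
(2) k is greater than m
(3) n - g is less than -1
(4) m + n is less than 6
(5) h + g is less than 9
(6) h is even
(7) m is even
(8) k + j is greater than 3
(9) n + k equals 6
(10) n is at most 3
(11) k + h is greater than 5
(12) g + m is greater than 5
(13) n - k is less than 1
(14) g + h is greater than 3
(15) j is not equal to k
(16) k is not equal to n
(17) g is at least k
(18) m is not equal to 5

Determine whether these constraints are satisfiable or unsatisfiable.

Satisfiable

Try m = 2, n = 2, k = 4, j = 2, h = 2, g = 4.
Check constraint 3: n - g = -2; constraint 4: m + n = 4; constraint 5: h + g = 6. The remaining constraints are straightforward to verify.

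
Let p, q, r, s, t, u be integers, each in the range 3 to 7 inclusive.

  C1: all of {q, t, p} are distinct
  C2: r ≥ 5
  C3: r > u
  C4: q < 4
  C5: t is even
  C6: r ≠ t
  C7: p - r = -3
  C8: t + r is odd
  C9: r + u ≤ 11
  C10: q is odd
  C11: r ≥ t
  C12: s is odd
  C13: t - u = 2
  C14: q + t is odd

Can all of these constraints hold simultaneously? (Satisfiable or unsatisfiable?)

The assignment p = 4, q = 3, r = 7, s = 5, t = 6, u = 4 works:
  constraint 7 holds since p - r = -3.
  constraint 9 holds since r + u = 11.
  constraint 13 holds since t - u = 2.
The rest check out directly.

Satisfiable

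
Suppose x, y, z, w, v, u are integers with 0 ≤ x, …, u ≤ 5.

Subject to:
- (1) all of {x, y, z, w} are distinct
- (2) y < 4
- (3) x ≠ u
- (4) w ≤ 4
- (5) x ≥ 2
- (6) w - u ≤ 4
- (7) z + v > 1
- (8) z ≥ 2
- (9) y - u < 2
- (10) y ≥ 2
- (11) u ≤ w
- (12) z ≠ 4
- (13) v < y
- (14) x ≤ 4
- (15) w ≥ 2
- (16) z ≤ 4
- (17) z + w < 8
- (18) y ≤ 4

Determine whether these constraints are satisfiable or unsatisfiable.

Constraints 4, 5, 8, 10, 14, 15, 16, and 18 confine each of x, y, z, w to the 3 values {2, …, 4}.
Constraint 1 requires all 4 of them to be distinct, but only 3 values are available — impossible by the pigeonhole principle.

Unsatisfiable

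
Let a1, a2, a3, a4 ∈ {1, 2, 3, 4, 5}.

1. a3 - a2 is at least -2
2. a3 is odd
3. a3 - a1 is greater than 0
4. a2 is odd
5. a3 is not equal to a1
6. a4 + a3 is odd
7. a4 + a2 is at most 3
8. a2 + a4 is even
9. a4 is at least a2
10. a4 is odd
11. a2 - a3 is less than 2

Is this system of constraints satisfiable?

Constraint 10 makes a4 odd and constraint 2 makes a3 odd, so a4 + a3 must be even. Constraint 6 says a4 + a3 is odd — contradiction.

Unsatisfiable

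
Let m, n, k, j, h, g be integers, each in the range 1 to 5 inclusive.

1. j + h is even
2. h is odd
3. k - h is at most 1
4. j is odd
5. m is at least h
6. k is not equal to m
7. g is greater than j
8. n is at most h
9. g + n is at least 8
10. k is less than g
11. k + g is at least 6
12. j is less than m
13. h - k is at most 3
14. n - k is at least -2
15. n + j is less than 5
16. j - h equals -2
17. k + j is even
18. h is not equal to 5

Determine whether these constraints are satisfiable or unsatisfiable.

Satisfiable

Take m = 4, n = 3, k = 3, j = 1, h = 3, g = 5. Then constraint 3: k - h = 0; constraint 9: g + n = 8; constraint 11: k + g = 8, and every other listed constraint is also met.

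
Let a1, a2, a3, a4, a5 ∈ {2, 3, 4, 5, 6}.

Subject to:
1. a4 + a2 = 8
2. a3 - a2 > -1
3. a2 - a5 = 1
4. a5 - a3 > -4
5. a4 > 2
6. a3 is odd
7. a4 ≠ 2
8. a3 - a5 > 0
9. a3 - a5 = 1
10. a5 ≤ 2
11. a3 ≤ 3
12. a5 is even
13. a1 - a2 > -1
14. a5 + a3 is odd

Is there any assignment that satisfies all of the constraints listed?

Take a1 = 4, a2 = 3, a3 = 3, a4 = 5, a5 = 2. Then constraint 1: a4 + a2 = 8; constraint 2: a3 - a2 = 0, and every other listed constraint is also met.

Satisfiable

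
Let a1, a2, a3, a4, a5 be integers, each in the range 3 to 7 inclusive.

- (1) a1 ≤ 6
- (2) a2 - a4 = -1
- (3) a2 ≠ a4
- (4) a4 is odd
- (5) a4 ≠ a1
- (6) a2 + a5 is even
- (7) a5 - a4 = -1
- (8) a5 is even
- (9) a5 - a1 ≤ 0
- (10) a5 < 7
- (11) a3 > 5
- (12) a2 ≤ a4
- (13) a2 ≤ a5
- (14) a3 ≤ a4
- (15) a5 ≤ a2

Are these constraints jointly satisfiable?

Satisfiable

The assignment a1 = 6, a2 = 6, a3 = 6, a4 = 7, a5 = 6 works:
  constraint 2 holds since a2 - a4 = -1.
  constraint 7 holds since a5 - a4 = -1.
  constraint 9 holds since a5 - a1 = 0.
The rest check out directly.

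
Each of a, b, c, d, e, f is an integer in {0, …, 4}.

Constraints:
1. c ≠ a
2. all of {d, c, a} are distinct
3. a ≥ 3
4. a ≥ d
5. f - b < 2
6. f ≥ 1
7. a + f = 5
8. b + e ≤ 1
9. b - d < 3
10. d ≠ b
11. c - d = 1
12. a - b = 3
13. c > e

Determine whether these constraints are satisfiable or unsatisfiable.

Satisfiable

Try a = 4, b = 1, c = 1, d = 0, e = 0, f = 1.
Check constraint 5: f - b = 0; constraint 7: a + f = 5. The remaining constraints are straightforward to verify.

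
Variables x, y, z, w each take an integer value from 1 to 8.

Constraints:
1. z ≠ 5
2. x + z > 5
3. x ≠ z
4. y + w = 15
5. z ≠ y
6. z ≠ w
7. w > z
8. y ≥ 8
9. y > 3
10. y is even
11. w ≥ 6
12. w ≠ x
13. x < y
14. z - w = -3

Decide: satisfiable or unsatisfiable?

One satisfying assignment is x = 3, y = 8, z = 4, w = 7.
For the less obvious constraints — constraint 2: x + z = 7; constraint 4: y + w = 15 — and the others hold by inspection.

Satisfiable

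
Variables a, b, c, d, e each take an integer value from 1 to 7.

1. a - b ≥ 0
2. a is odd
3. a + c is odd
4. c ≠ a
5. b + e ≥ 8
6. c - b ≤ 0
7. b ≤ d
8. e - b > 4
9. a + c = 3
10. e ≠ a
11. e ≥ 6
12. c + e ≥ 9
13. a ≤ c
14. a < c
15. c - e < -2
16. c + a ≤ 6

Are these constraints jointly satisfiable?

Constraints 1, 6, and 14 give b ≤ a, a < c, c ≤ b. Chaining: b ≤ a < c ≤ b, which forces b < b — impossible.

Unsatisfiable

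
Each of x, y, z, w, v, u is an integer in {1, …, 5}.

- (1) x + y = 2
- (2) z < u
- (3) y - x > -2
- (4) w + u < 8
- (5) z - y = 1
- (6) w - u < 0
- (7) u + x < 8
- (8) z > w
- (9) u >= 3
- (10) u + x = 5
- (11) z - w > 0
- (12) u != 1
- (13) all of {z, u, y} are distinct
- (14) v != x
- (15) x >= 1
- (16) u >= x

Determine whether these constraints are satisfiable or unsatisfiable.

Try x = 1, y = 1, z = 2, w = 1, v = 4, u = 4.
Check constraint 1: x + y = 2; constraint 3: y - x = 0. The remaining constraints are straightforward to verify.

Satisfiable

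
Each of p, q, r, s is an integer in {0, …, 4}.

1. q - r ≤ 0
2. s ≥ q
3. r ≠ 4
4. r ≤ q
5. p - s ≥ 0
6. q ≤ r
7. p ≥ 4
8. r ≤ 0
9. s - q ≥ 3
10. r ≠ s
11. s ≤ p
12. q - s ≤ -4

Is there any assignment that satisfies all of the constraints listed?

Satisfiable

One satisfying assignment is p = 4, q = 0, r = 0, s = 4.
For the less obvious constraints — constraint 1: q - r = 0; constraint 5: p - s = 0 — and the others hold by inspection.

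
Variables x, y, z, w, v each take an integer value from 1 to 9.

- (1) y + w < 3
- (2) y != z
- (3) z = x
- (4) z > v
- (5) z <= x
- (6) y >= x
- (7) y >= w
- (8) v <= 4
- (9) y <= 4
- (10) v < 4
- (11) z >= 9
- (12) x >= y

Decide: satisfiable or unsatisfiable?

From constraints 5 and 11: x ≥ z and z ≥ 9, so x ≥ 9. From constraints 6 and 9: x ≤ y and y ≤ 4, so x ≤ 4. But 4 < 9, so no value of x works.

Unsatisfiable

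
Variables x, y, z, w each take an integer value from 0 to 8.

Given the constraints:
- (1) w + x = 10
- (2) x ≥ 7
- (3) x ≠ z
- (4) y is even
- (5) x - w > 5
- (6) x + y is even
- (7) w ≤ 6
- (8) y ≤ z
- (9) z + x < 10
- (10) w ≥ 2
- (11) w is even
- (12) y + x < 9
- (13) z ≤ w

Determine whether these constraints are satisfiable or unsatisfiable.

The assignment x = 8, y = 0, z = 0, w = 2 works:
  constraint 1 holds since w + x = 10.
  constraint 5 holds since x - w = 6.
  constraint 9 holds since z + x = 8.
The rest check out directly.

Satisfiable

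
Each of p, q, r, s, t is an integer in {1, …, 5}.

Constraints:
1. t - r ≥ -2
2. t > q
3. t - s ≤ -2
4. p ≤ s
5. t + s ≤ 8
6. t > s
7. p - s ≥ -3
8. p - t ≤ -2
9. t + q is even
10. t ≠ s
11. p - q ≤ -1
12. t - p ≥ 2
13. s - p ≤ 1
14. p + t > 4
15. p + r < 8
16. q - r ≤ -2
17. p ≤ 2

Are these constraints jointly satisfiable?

Constraints 1, 3, 11, 13, and 16 give t − r ≥ -2, r − q ≥ 2, q − p ≥ 1, p − s ≥ -1, s − t ≥ 2.
Adding all 5 inequalities: the left sides telescope to 0, and the right sides sum to (-2) + 2 + 1 + (-1) + 2 = 2. So 0 ≥ 2, which is false.

Unsatisfiable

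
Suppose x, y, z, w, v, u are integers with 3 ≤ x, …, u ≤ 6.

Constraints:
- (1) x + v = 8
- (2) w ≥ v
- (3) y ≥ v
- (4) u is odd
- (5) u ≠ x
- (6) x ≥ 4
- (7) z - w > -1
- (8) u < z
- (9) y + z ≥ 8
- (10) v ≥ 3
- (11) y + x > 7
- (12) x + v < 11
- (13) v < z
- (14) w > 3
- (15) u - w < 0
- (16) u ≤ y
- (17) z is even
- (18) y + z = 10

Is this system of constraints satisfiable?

Satisfiable

The assignment x = 4, y = 4, z = 6, w = 5, v = 4, u = 3 works:
  constraint 1 holds since x + v = 8.
  constraint 7 holds since z - w = 1.
  constraint 9 holds since y + z = 10.
The rest check out directly.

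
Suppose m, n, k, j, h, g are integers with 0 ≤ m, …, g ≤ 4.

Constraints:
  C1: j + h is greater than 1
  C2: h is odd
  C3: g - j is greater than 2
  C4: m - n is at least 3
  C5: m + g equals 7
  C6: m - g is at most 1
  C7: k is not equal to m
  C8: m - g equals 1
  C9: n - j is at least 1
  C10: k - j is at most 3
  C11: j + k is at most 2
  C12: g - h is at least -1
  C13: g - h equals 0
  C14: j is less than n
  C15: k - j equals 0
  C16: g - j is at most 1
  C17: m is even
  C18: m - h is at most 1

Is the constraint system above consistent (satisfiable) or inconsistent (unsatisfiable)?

Unsatisfiable

Constraints 4, 9, 12, 16, and 18 give j − g ≥ -1, g − h ≥ -1, h − m ≥ -1, m − n ≥ 3, n − j ≥ 1.
Adding all 5 inequalities: the left sides telescope to 0, and the right sides sum to (-1) + (-1) + (-1) + 3 + 1 = 1. So 0 ≥ 1, which is false.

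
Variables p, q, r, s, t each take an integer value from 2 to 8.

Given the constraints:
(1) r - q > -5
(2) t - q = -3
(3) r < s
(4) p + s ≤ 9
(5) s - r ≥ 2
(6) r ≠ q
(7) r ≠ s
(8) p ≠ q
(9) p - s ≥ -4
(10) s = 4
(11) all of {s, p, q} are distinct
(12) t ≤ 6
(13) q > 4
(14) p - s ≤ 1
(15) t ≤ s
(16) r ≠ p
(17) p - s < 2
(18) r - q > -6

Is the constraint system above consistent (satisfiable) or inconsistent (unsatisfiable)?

Take p = 3, q = 5, r = 2, s = 4, t = 2. Then constraint 1: r - q = -3; constraint 2: t - q = -3; constraint 4: p + s = 7, and every other listed constraint is also met.

Satisfiable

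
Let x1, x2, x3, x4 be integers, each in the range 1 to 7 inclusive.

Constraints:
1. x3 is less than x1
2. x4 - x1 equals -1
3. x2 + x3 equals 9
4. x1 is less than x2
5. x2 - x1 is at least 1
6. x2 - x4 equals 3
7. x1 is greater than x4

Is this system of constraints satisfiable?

Satisfiable

The assignment x1 = 4, x2 = 6, x3 = 3, x4 = 3 works:
  constraint 2 holds since x4 - x1 = -1.
  constraint 3 holds since x2 + x3 = 9.
The rest check out directly.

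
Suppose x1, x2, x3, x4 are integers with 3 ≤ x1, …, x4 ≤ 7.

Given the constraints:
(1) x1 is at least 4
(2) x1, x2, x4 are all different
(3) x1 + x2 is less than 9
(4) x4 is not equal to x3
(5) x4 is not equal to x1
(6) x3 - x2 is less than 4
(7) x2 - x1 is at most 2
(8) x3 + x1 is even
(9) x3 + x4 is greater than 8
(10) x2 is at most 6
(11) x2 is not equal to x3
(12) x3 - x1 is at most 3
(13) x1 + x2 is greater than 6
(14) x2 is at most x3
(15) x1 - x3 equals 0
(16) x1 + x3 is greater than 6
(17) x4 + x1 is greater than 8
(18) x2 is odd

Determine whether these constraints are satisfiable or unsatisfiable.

Try x1 = 4, x2 = 3, x3 = 4, x4 = 5.
Check constraint 3: x1 + x2 = 7; constraint 6: x3 - x2 = 1; constraint 7: x2 - x1 = -1. The remaining constraints are straightforward to verify.

Satisfiable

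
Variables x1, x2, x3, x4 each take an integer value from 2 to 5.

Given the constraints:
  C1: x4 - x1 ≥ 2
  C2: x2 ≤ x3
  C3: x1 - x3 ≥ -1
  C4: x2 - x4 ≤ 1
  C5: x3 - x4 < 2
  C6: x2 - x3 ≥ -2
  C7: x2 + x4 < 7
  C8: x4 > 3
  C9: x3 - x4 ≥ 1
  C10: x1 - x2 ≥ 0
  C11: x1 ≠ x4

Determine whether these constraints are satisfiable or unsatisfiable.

Unsatisfiable

Constraints 1, 6, 9, and 10 give x4 − x1 ≥ 2, x1 − x2 ≥ 0, x2 − x3 ≥ -2, x3 − x4 ≥ 1.
Adding all 4 inequalities: the left sides telescope to 0, and the right sides sum to 2 + 0 + (-2) + 1 = 1. So 0 ≥ 1, which is false.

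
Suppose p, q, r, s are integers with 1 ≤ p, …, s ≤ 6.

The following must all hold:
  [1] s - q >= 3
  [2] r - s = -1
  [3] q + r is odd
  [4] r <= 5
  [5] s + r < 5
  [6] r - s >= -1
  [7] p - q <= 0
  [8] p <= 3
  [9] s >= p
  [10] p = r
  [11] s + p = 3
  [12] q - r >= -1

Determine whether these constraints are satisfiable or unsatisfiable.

Constraints 1, 6, and 12 give q − r ≥ -1, r − s ≥ -1, s − q ≥ 3.
Adding all 3 inequalities: the left sides telescope to 0, and the right sides sum to (-1) + (-1) + 3 = 1. So 0 ≥ 1, which is false.

Unsatisfiable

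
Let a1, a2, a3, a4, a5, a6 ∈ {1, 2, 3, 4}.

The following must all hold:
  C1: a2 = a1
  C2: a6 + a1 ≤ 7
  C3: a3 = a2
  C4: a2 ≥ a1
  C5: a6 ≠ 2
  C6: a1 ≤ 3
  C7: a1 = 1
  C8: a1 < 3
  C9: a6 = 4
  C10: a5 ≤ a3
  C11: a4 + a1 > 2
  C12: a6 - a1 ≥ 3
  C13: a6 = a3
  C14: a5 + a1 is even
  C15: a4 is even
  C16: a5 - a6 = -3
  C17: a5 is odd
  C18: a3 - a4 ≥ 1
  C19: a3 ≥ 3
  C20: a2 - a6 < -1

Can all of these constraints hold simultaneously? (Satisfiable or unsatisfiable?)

Unsatisfiable

Constraint 9 fixes a6 = 4 and constraint 7 fixes a1 = 1. Constraints 1, 3, and 13 give a6 = a3 = a2 = a1, so a6 = a1. But 4 ≠ 1 — contradiction.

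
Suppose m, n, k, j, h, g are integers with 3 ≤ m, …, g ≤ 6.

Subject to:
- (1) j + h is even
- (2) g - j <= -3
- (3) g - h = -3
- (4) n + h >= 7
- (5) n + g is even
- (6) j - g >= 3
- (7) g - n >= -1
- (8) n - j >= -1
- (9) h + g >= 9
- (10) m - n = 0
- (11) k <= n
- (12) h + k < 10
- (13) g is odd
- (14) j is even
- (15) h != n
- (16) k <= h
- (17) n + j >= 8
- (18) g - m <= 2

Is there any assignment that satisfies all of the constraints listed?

Unsatisfiable

Constraints 6, 7, and 8 give g − n ≥ -1, n − j ≥ -1, j − g ≥ 3.
Adding all 3 inequalities: the left sides telescope to 0, and the right sides sum to (-1) + (-1) + 3 = 1. So 0 ≥ 1, which is false.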